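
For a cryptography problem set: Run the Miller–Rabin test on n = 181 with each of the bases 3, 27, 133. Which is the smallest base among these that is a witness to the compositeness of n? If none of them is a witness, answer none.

n − 1 = 180 = 2^2 · 45, so s = 2 and d = 45.
Base 3: x_0 = 3^45 mod 181 = 1. x_0 = 1, so 3 is not a witness.
Base 27: x_0 = 27^45 mod 181 = 1. x_0 = 1, so 27 is not a witness.
Base 133: x_0 = 133^45 mod 181 = 180. x_0 = 180 ≡ −1, so 133 is not a witness.
No listed base is a witness for 181.

none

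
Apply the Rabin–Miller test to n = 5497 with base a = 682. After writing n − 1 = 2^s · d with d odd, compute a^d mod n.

n − 1 = 5496 = 2^3 · 687, so s = 3 and d = 687.
682^687 mod 5497 = 4446.

4446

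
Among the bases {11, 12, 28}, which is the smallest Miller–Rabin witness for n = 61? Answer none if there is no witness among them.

n − 1 = 60 = 2^2 · 15, so s = 2 and d = 15.
Base 11: x_0 = 11^15 mod 61 = 50. x_0 is neither 1 nor 60, so continue squaring. x_1 = 50^2 mod 61 = 60. x_1 ≡ −1, so 11 is not a witness.
Base 12: x_0 = 12^15 mod 61 = 1. x_0 = 1, so 12 is not a witness.
Base 28: x_0 = 28^15 mod 61 = 50. x_0 is neither 1 nor 60, so continue squaring. x_1 = 50^2 mod 61 = 60. x_1 ≡ −1, so 28 is not a witness.
No listed base is a witness for 61.

none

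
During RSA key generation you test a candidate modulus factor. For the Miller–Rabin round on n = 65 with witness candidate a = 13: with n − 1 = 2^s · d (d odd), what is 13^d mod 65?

13

n − 1 = 64 = 2^6 · 1, so s = 6 and d = 1.
13^1 mod 65 = 13.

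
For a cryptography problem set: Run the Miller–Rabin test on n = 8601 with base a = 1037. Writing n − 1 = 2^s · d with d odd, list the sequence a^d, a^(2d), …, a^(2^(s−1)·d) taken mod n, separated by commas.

n − 1 = 8600 = 2^3 · 1075, so s = 3 and d = 1075.
x_0 = 1037^1075 mod 8601 = 4514.
x_1 = 4514^2 mod 8601 = 427.
x_2 = 427^2 mod 8601 = 1708.

4514, 427, 1708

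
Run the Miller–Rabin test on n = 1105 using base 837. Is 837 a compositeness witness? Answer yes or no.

n − 1 = 1104 = 2^4 · 69, so s = 4 and d = 69.
x_0 = 837^69 mod 1105 = 837.
x_0 is neither 1 nor 1104, so continue squaring.
x_1 = 837^2 mod 1105 = 1104.
x_1 ≡ −1, so 837 is not a witness.

no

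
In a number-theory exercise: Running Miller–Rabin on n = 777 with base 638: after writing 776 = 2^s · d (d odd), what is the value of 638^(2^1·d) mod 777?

n − 1 = 776 = 2^3 · 97, so s = 3 and d = 97.
Repeated squaring mod 777: 638^1 ≡ 638, 638^2 ≡ 673, 638^4 ≡ 715, 638^8 ≡ 736, 638^16 ≡ 127, 638^32 ≡ 589, 638^64 ≡ 379.
97 = 64 + 32 + 1, so 638^97 ≡ 379·589·638 ≡ 386 (mod 777).
x_0 = 386.
x_1 = 386^2 mod 777 = 589.

589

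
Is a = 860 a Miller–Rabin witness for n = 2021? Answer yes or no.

yes

n − 1 = 2020 = 2^2 · 505, so s = 2 and d = 505.
Repeated squaring mod 2021: 860^1 ≡ 860, 860^2 ≡ 1935, 860^4 ≡ 1333, 860^8 ≡ 430, 860^16 ≡ 989, 860^32 ≡ 1978, 860^64 ≡ 1849, 860^128 ≡ 1290, 860^256 ≡ 817.
505 = 256 + 128 + 64 + 32 + 16 + 8 + 1, so 860^505 ≡ 817·1290·1849·1978·989·430·860 ≡ 1118 (mod 2021).
x_0 = 860^505 mod 2021 = 1118.
x_0 is neither 1 nor 2020, so continue squaring.
x_1 = 1118^2 mod 2021 = 946.
Reached i = s−1 = 1 without hitting −1: 860 is a Miller–Rabin witness and 2021 is composite.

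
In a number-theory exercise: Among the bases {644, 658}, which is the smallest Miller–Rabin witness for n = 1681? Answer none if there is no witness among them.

n − 1 = 1680 = 2^4 · 105, so s = 4 and d = 105.
Base 644: x_0 = 644^105 mod 1681 = 905. x_0 is neither 1 nor 1680, so continue squaring. x_1 = 905^2 mod 1681 = 378. x_2 = 378^2 mod 1681 = 1680. x_2 ≡ −1, so 644 is not a witness.
Base 658: x_0 = 658^105 mod 1681 = 852. x_0 is neither 1 nor 1680, so continue squaring. x_1 = 852^2 mod 1681 = 1393. x_2 = 1393^2 mod 1681 = 575. x_3 = 575^2 mod 1681 = 1149. Reached i = s−1 = 3 without hitting −1: 658 is a Miller–Rabin witness and 1681 is composite.
The smallest witness among the given bases is 658.

658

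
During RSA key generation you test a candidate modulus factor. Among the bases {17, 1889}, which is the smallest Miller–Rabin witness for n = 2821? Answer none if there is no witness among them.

none

n − 1 = 2820 = 2^2 · 705, so s = 2 and d = 705.
Base 17: x_0 = 17^705 mod 2821 = 2820. x_0 = 2820 ≡ −1, so 17 is not a witness.
Base 1889: x_0 = 1889^705 mod 2821 = 2820. x_0 = 2820 ≡ −1, so 1889 is not a witness.
No listed base is a witness for 2821.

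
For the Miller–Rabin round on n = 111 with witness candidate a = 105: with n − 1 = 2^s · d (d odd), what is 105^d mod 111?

n − 1 = 110 = 2^1 · 55, so s = 1 and d = 55.
Repeated squaring mod 111: 105^1 ≡ 105, 105^2 ≡ 36, 105^4 ≡ 75, 105^8 ≡ 75, 105^16 ≡ 75, 105^32 ≡ 75.
55 = 32 + 16 + 4 + 2 + 1, so 105^55 ≡ 75·75·75·36·105 ≡ 6 (mod 111).

6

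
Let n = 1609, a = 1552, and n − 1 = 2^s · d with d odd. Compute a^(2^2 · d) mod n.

n − 1 = 1608 = 2^3 · 201, so s = 3 and d = 201.
Repeated squaring mod 1609: 1552^1 ≡ 1552, 1552^2 ≡ 31, 1552^4 ≡ 961, 1552^8 ≡ 1564, 1552^16 ≡ 416, 1552^32 ≡ 893, 1552^64 ≡ 994, 1552^128 ≡ 110.
201 = 128 + 64 + 8 + 1, so 1552^201 ≡ 110·994·1564·1552 ≡ 355 (mod 1609).
x_0 = 355.
x_1 = 355^2 mod 1609 = 523.
x_2 = 523^2 mod 1609 = 1608.

1608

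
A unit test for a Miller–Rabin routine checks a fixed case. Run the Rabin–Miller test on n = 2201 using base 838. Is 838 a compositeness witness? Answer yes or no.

n − 1 = 2200 = 2^3 · 275, so s = 3 and d = 275.
By repeated squaring, 838^275 ≡ 1 (mod 2201).
x_0 = 838^275 mod 2201 = 1.
x_0 = 1, so 838 is not a witness.

no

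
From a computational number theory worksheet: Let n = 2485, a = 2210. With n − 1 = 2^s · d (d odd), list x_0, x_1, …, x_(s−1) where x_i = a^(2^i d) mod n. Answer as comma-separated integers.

n − 1 = 2484 = 2^2 · 621, so s = 2 and d = 621.
x_0 = 2210^621 mod 2485 = 1245.
x_1 = 1245^2 mod 2485 = 1870.

1245, 1870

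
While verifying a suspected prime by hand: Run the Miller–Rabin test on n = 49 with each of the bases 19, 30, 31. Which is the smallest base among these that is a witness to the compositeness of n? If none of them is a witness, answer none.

none

n − 1 = 48 = 2^4 · 3, so s = 4 and d = 3.
Base 19: x_0 = 19^3 mod 49 = 48. x_0 = 48 ≡ −1, so 19 is not a witness.
Base 30: x_0 = 30^3 mod 49 = 1. x_0 = 1, so 30 is not a witness.
Base 31: x_0 = 31^3 mod 49 = 48. x_0 = 48 ≡ −1, so 31 is not a witness.
No listed base is a witness for 49.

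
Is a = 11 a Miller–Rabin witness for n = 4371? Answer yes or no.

n − 1 = 4370 = 2^1 · 2185, so s = 1 and d = 2185.
x_0 = 11^2185 mod 4371 = 2537.
x_0 ∉ {1, 4370} and s = 1, so 11 is a Miller–Rabin witness and 4371 is composite.

yes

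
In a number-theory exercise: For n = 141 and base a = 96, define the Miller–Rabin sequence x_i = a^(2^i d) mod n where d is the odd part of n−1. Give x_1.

96

n − 1 = 140 = 2^2 · 35, so s = 2 and d = 35.
x_0 = 96^35 mod 141 = 54.
x_1 = 54^2 mod 141 = 96.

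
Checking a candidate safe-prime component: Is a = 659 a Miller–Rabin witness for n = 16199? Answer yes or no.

yes

n − 1 = 16198 = 2^1 · 8099, so s = 1 and d = 8099.
x_0 = 659^8099 mod 16199 = 5871.
x_0 ∉ {1, 16198} and s = 1, so 659 is a Miller–Rabin witness and 16199 is composite.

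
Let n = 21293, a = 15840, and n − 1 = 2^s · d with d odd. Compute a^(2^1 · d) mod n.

n − 1 = 21292 = 2^2 · 5323, so s = 2 and d = 5323.
x_0 = 15840^5323 mod 21293 = 11933.
x_1 = 11933^2 mod 21293 = 10198.

10198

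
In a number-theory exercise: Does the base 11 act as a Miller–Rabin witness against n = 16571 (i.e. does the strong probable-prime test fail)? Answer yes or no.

yes

n − 1 = 16570 = 2^1 · 8285, so s = 1 and d = 8285.
x_0 = 11^8285 mod 16571 = 8262.
x_0 ∉ {1, 16570} and s = 1, so 11 is a Miller–Rabin witness and 16571 is composite.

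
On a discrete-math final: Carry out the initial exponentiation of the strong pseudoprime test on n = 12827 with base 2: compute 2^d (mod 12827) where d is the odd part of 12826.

n − 1 = 12826 = 2^1 · 6413, so s = 1 and d = 6413.
Repeated squaring mod 12827: 2^1 ≡ 2, 2^2 ≡ 4, 2^4 ≡ 16, 2^8 ≡ 256, 2^16 ≡ 1401, 2^32 ≡ 270, 2^64 ≡ 8765, 2^128 ≡ 4322, 2^256 ≡ 3572, 2^512 ≡ 9146, 2^1024 ≡ 4449, 2^2048 ≡ 1540, 2^4096 ≡ 11432.
6413 = 4096 + 2048 + 256 + 8 + 4 + 1, so 2^6413 ≡ 11432·1540·3572·256·16·2 ≡ 1526 (mod 12827).

1526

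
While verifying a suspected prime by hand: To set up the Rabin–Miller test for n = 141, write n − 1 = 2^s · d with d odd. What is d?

35

Halving: 140 → 70 → 35; 35 is odd.
So 140 = 2^2 · 35.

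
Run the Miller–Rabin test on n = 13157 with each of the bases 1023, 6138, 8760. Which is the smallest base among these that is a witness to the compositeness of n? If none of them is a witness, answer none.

1023

n − 1 = 13156 = 2^2 · 3289, so s = 2 and d = 3289.
Base 1023: x_0 = 1023^3289 mod 13157 = 9990. x_0 is neither 1 nor 13156, so continue squaring. x_1 = 9990^2 mod 13157 = 4255. Reached i = s−1 = 1 without hitting −1: 1023 is a Miller–Rabin witness and 13157 is composite.
Base 6138: x_0 = 6138^3289 mod 13157 = 6701. x_0 is neither 1 nor 13156, so continue squaring. x_1 = 6701^2 mod 13157 = 11717. Reached i = s−1 = 1 without hitting −1: 6138 is a Miller–Rabin witness and 13157 is composite.
Base 8760: x_0 = 8760^3289 mod 13157 = 5094. x_0 is neither 1 nor 13156, so continue squaring. x_1 = 5094^2 mod 13157 = 3232. Reached i = s−1 = 1 without hitting −1: 8760 is a Miller–Rabin witness and 13157 is composite.
The smallest witness among the given bases is 1023.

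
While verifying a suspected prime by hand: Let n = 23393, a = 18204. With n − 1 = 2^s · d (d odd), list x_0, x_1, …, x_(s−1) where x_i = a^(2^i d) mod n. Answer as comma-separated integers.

n − 1 = 23392 = 2^5 · 731, so s = 5 and d = 731.
x_0 = 18204^731 mod 23393 = 21625.
x_1 = 21625^2 mod 23393 = 14555.
x_2 = 14555^2 mod 23393 = 1017.
x_3 = 1017^2 mod 23393 = 4997.
x_4 = 4997^2 mod 23393 = 9678.

21625, 14555, 1017, 4997, 9678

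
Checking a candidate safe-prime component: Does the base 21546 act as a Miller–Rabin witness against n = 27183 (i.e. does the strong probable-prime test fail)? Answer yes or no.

yes

n − 1 = 27182 = 2^1 · 13591, so s = 1 and d = 13591.
x_0 = 21546^13591 mod 27183 = 8835.
x_0 ∉ {1, 27182} and s = 1, so 21546 is a Miller–Rabin witness and 27183 is composite.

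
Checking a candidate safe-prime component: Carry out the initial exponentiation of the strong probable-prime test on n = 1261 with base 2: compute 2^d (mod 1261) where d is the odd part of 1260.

671

n − 1 = 1260 = 2^2 · 315, so s = 2 and d = 315.
Repeated squaring mod 1261: 2^1 ≡ 2, 2^2 ≡ 4, 2^4 ≡ 16, 2^8 ≡ 256, 2^16 ≡ 1225, 2^32 ≡ 35, 2^64 ≡ 1225, 2^128 ≡ 35, 2^256 ≡ 1225.
315 = 256 + 32 + 16 + 8 + 2 + 1, so 2^315 ≡ 1225·35·1225·256·4·2 ≡ 671 (mod 1261).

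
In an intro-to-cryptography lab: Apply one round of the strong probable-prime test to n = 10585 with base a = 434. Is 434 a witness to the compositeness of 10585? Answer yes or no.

no

n − 1 = 10584 = 2^3 · 1323, so s = 3 and d = 1323.
x_0 = 434^1323 mod 10585 = 10584.
x_0 = 10584 ≡ −1, so 434 is not a witness.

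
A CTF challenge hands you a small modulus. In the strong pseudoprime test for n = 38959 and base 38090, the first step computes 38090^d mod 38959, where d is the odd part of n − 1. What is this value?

n − 1 = 38958 = 2^1 · 19479, so s = 1 and d = 19479.
38090^19479 mod 38959 = 38958.

38958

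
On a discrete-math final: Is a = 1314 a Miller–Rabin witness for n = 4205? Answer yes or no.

n − 1 = 4204 = 2^2 · 1051, so s = 2 and d = 1051.
x_0 = 1314^1051 mod 4205 = 9.
x_0 is neither 1 nor 4204, so continue squaring.
x_1 = 9^2 mod 4205 = 81.
Reached i = s−1 = 1 without hitting −1: 1314 is a Miller–Rabin witness and 4205 is composite.

yes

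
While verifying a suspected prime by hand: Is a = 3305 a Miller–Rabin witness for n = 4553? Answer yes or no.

yes

n − 1 = 4552 = 2^3 · 569, so s = 3 and d = 569.
x_0 = 3305^569 mod 4553 = 4262.
x_0 is neither 1 nor 4552, so continue squaring.
x_1 = 4262^2 mod 4553 = 2727.
x_2 = 2727^2 mod 4553 = 1480.
Reached i = s−1 = 2 without hitting −1: 3305 is a Miller–Rabin witness and 4553 is composite.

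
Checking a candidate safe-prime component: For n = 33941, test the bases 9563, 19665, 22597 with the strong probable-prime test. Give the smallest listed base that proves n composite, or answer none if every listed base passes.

n − 1 = 33940 = 2^2 · 8485, so s = 2 and d = 8485.
Base 9563: x_0 = 9563^8485 mod 33941 = 1. x_0 = 1, so 9563 is not a witness.
Base 19665: x_0 = 19665^8485 mod 33941 = 1. x_0 = 1, so 19665 is not a witness.
Base 22597: x_0 = 22597^8485 mod 33941 = 15773. x_0 is neither 1 nor 33940, so continue squaring. x_1 = 15773^2 mod 33941 = 33940. x_1 ≡ −1, so 22597 is not a witness.
No listed base is a witness for 33941.

none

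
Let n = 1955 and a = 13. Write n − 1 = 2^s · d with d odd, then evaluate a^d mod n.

693

n − 1 = 1954 = 2^1 · 977, so s = 1 and d = 977.
13^977 mod 1955 = 693.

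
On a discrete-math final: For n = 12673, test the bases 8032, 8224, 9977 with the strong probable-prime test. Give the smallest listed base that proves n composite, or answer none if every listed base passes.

n − 1 = 12672 = 2^7 · 99, so s = 7 and d = 99.
Base 8032: x_0 = 8032^99 mod 12673 = 12672. x_0 = 12672 ≡ −1, so 8032 is not a witness.
Base 8224: x_0 = 8224^99 mod 12673 = 8741. x_0 is neither 1 nor 12672, so continue squaring. x_1 = 8741^2 mod 12673 = 12237. x_2 = 12237^2 mod 12673 = 1. x_2 = 1 but x_1 ≠ ±1, a nontrivial square root of 1 — 8224 is a witness and 12673 is composite.
Base 9977: x_0 = 9977^99 mod 12673 = 12007. x_0 is neither 1 nor 12672, so continue squaring. x_1 = 12007^2 mod 12673 = 1. x_1 = 1 but x_0 ≠ ±1, a nontrivial square root of 1 — 9977 is a witness and 12673 is composite.
The smallest witness among the given bases is 8224.

8224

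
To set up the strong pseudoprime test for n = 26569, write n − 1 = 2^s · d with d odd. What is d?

3321

Halving: 26568 → 13284 → 6642 → 3321; 3321 is odd.
So 26568 = 2^3 · 3321.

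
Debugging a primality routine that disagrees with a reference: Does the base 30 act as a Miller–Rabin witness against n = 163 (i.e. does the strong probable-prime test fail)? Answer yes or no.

n − 1 = 162 = 2^1 · 81, so s = 1 and d = 81.
x_0 = 30^81 mod 163 = 162.
x_0 = 162 ≡ −1, so 30 is not a witness.

no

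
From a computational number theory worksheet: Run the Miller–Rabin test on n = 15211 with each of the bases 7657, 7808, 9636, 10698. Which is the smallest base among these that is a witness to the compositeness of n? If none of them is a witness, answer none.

n − 1 = 15210 = 2^1 · 7605, so s = 1 and d = 7605.
Base 7657: x_0 = 7657^7605 mod 15211 = 15210. x_0 = 15210 ≡ −1, so 7657 is not a witness.
Base 7808: x_0 = 7808^7605 mod 15211 = 370. x_0 ∉ {1, 15210} and s = 1, so 7808 is a Miller–Rabin witness and 15211 is composite.
Base 9636: x_0 = 9636^7605 mod 15211 = 6889. x_0 ∉ {1, 15210} and s = 1, so 9636 is a Miller–Rabin witness and 15211 is composite.
Base 10698: x_0 = 10698^7605 mod 15211 = 6973. x_0 ∉ {1, 15210} and s = 1, so 10698 is a Miller–Rabin witness and 15211 is composite.
The smallest witness among the given bases is 7808.

7808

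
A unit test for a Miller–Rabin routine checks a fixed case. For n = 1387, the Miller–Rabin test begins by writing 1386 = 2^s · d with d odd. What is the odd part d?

693

Halving: 1386 → 693; 693 is odd.
So 1386 = 2^1 · 693.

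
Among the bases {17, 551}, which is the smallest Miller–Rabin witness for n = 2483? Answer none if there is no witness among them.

17

n − 1 = 2482 = 2^1 · 1241, so s = 1 and d = 1241.
Base 17: x_0 = 17^1241 mod 2483 = 517. x_0 ∉ {1, 2482} and s = 1, so 17 is a Miller–Rabin witness and 2483 is composite.
Base 551: x_0 = 551^1241 mod 2483 = 967. x_0 ∉ {1, 2482} and s = 1, so 551 is a Miller–Rabin witness and 2483 is composite.
The smallest witness among the given bases is 17.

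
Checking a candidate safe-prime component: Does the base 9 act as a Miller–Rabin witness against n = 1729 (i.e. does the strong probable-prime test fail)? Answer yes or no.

no

n − 1 = 1728 = 2^6 · 27, so s = 6 and d = 27.
x_0 = 9^27 mod 1729 = 1.
x_0 = 1, so 9 is not a witness.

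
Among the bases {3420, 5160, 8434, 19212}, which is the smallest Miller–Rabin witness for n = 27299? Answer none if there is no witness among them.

none

n − 1 = 27298 = 2^1 · 13649, so s = 1 and d = 13649.
Base 3420: x_0 = 3420^13649 mod 27299 = 1. x_0 = 1, so 3420 is not a witness.
Base 5160: x_0 = 5160^13649 mod 27299 = 27298. x_0 = 27298 ≡ −1, so 5160 is not a witness.
Base 8434: x_0 = 8434^13649 mod 27299 = 27298. x_0 = 27298 ≡ −1, so 8434 is not a witness.
Base 19212: x_0 = 19212^13649 mod 27299 = 1. x_0 = 1, so 19212 is not a witness.
No listed base is a witness for 27299.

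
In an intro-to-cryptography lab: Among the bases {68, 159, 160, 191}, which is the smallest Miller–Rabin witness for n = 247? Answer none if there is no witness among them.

n − 1 = 246 = 2^1 · 123, so s = 1 and d = 123.
Base 68: x_0 = 68^123 mod 247 = 1. x_0 = 1, so 68 is not a witness.
Base 159: x_0 = 159^123 mod 247 = 1. x_0 = 1, so 159 is not a witness.
Base 160: x_0 = 160^123 mod 247 = 246. x_0 = 246 ≡ −1, so 160 is not a witness.
Base 191: x_0 = 191^123 mod 247 = 1. x_0 = 1, so 191 is not a witness.
No listed base is a witness for 247.

none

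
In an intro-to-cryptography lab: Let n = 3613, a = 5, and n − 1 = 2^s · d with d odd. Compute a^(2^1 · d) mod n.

3612

n − 1 = 3612 = 2^2 · 903, so s = 2 and d = 903.
x_0 = 5^903 mod 3613 = 3528.
x_1 = 3528^2 mod 3613 = 3612.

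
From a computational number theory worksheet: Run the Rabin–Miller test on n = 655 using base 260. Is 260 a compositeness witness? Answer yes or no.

n − 1 = 654 = 2^1 · 327, so s = 1 and d = 327.
Repeated squaring mod 655: 260^1 ≡ 260, 260^2 ≡ 135, 260^4 ≡ 540, 260^8 ≡ 125, 260^16 ≡ 560, 260^32 ≡ 510, 260^64 ≡ 65, 260^128 ≡ 295, 260^256 ≡ 565.
327 = 256 + 64 + 4 + 2 + 1, so 260^327 ≡ 565·65·540·135·260 ≡ 135 (mod 655).
x_0 = 260^327 mod 655 = 135.
x_0 ∉ {1, 654} and s = 1, so 260 is a Miller–Rabin witness and 655 is composite.

yes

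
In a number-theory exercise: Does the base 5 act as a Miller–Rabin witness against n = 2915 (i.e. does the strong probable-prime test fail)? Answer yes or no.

yes

n − 1 = 2914 = 2^1 · 1457, so s = 1 and d = 1457.
x_0 = 5^1457 mod 2915 = 2390.
x_0 ∉ {1, 2914} and s = 1, so 5 is a Miller–Rabin witness and 2915 is composite.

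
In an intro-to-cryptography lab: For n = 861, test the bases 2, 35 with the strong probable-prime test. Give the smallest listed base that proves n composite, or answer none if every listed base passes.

2

n − 1 = 860 = 2^2 · 215, so s = 2 and d = 215.
Base 2: x_0 = 2^215 mod 861 = 788. x_0 is neither 1 nor 860, so continue squaring. x_1 = 788^2 mod 861 = 163. Reached i = s−1 = 1 without hitting −1: 2 is a Miller–Rabin witness and 861 is composite.
Base 35: x_0 = 35^215 mod 861 = 161. x_0 is neither 1 nor 860, so continue squaring. x_1 = 161^2 mod 861 = 91. Reached i = s−1 = 1 without hitting −1: 35 is a Miller–Rabin witness and 861 is composite.
The smallest witness among the given bases is 2.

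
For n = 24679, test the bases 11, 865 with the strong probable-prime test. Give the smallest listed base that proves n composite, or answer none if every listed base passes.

n − 1 = 24678 = 2^1 · 12339, so s = 1 and d = 12339.
Base 11: x_0 = 11^12339 mod 24679 = 14022. x_0 ∉ {1, 24678} and s = 1, so 11 is a Miller–Rabin witness and 24679 is composite.
Base 865: x_0 = 865^12339 mod 24679 = 14362. x_0 ∉ {1, 24678} and s = 1, so 865 is a Miller–Rabin witness and 24679 is composite.
The smallest witness among the given bases is 11.

11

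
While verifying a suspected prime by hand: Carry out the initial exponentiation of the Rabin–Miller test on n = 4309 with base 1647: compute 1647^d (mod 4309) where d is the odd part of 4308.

n − 1 = 4308 = 2^2 · 1077, so s = 2 and d = 1077.
Repeated squaring mod 4309: 1647^1 ≡ 1647, 1647^2 ≡ 2248, 1647^4 ≡ 3356, 1647^8 ≡ 3319, 1647^16 ≡ 1957, 1647^32 ≡ 3457, 1647^64 ≡ 1992, 1647^128 ≡ 3784, 1647^256 ≡ 4158, 1647^512 ≡ 1256, 1647^1024 ≡ 442.
1077 = 1024 + 32 + 16 + 4 + 1, so 1647^1077 ≡ 442·3457·1957·3356·1647 ≡ 2062 (mod 4309).

2062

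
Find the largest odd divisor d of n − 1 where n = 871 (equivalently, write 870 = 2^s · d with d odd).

Halving: 870 → 435; 435 is odd.
So 870 = 2^1 · 435.

435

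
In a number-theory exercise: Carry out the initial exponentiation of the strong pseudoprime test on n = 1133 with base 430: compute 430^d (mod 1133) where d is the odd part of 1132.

n − 1 = 1132 = 2^2 · 283, so s = 2 and d = 283.
430^283 mod 1133 = 144.

144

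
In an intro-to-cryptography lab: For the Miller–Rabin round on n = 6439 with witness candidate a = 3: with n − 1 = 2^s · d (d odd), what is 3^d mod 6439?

2084

n − 1 = 6438 = 2^1 · 3219, so s = 1 and d = 3219.
Repeated squaring mod 6439: 3^1 ≡ 3, 3^2 ≡ 9, 3^4 ≡ 81, 3^8 ≡ 122, 3^16 ≡ 2006, 3^32 ≡ 6100, 3^64 ≡ 5458, 3^128 ≡ 2950, 3^256 ≡ 3411, 3^512 ≡ 6087, 3^1024 ≡ 1563, 3^2048 ≡ 2588.
3219 = 2048 + 1024 + 128 + 16 + 2 + 1, so 3^3219 ≡ 2588·1563·2950·2006·9·3 ≡ 2084 (mod 6439).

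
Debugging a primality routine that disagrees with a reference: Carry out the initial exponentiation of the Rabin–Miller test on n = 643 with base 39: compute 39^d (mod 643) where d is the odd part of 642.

1

n − 1 = 642 = 2^1 · 321, so s = 1 and d = 321.
39^321 mod 643 = 1.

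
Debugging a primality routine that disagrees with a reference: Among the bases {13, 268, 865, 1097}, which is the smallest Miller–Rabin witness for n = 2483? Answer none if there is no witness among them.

13

n − 1 = 2482 = 2^1 · 1241, so s = 1 and d = 1241.
Base 13: x_0 = 13^1241 mod 2483 = 2340. x_0 ∉ {1, 2482} and s = 1, so 13 is a Miller–Rabin witness and 2483 is composite.
Base 268: x_0 = 268^1241 mod 2483 = 2231. x_0 ∉ {1, 2482} and s = 1, so 268 is a Miller–Rabin witness and 2483 is composite.
Base 865: x_0 = 865^1241 mod 2483 = 1038. x_0 ∉ {1, 2482} and s = 1, so 865 is a Miller–Rabin witness and 2483 is composite.
Base 1097: x_0 = 1097^1241 mod 2483 = 1097. x_0 ∉ {1, 2482} and s = 1, so 1097 is a Miller–Rabin witness and 2483 is composite.
The smallest witness among the given bases is 13.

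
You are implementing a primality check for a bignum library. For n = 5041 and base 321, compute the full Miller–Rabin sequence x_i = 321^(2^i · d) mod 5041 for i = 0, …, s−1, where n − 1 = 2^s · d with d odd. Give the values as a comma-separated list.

n − 1 = 5040 = 2^4 · 315, so s = 4 and d = 315.
x_0 = 321^315 mod 5041 = 1066.
x_1 = 1066^2 mod 5041 = 2131.
x_2 = 2131^2 mod 5041 = 4261.
x_3 = 4261^2 mod 5041 = 3480.

1066, 2131, 4261, 3480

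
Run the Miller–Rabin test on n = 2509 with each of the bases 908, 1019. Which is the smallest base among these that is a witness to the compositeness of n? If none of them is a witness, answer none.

908

n − 1 = 2508 = 2^2 · 627, so s = 2 and d = 627.
Base 908: x_0 = 908^627 mod 2509 = 2410. x_0 is neither 1 nor 2508, so continue squaring. x_1 = 2410^2 mod 2509 = 2274. Reached i = s−1 = 1 without hitting −1: 908 is a Miller–Rabin witness and 2509 is composite.
Base 1019: x_0 = 1019^627 mod 2509 = 1568. x_0 is neither 1 nor 2508, so continue squaring. x_1 = 1568^2 mod 2509 = 2313. Reached i = s−1 = 1 without hitting −1: 1019 is a Miller–Rabin witness and 2509 is composite.
The smallest witness among the given bases is 908.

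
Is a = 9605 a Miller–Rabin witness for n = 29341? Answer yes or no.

no

n − 1 = 29340 = 2^2 · 7335, so s = 2 and d = 7335.
x_0 = 9605^7335 mod 29341 = 2917.
x_0 is neither 1 nor 29340, so continue squaring.
x_1 = 2917^2 mod 29341 = 29340.
x_1 ≡ −1, so 9605 is not a witness.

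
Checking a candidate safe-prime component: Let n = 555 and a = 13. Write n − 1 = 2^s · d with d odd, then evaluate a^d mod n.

523

n − 1 = 554 = 2^1 · 277, so s = 1 and d = 277.
13^277 mod 555 = 523.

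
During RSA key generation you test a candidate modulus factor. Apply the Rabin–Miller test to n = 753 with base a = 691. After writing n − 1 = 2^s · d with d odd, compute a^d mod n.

547

n − 1 = 752 = 2^4 · 47, so s = 4 and d = 47.
By repeated squaring, 691^47 ≡ 547 (mod 753).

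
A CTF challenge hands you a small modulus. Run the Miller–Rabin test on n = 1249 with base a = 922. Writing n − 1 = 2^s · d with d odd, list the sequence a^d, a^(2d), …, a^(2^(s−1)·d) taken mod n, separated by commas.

n − 1 = 1248 = 2^5 · 39, so s = 5 and d = 39.
x_0 = 922^39 mod 1249 = 899.
x_1 = 899^2 mod 1249 = 98.
x_2 = 98^2 mod 1249 = 861.
x_3 = 861^2 mod 1249 = 664.
x_4 = 664^2 mod 1249 = 1248.

899, 98, 861, 664, 1248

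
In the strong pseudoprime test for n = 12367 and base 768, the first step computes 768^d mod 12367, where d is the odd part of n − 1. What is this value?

9594

n − 1 = 12366 = 2^1 · 6183, so s = 1 and d = 6183.
768^6183 mod 12367 = 9594.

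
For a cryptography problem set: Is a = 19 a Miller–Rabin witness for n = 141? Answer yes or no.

n − 1 = 140 = 2^2 · 35, so s = 2 and d = 35.
x_0 = 19^35 mod 141 = 13.
x_0 is neither 1 nor 140, so continue squaring.
x_1 = 13^2 mod 141 = 28.
Reached i = s−1 = 1 without hitting −1: 19 is a Miller–Rabin witness and 141 is composite.

yes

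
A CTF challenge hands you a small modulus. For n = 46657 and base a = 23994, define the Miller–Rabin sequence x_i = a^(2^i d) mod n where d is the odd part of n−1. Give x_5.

n − 1 = 46656 = 2^6 · 729, so s = 6 and d = 729.
By repeated squaring, 23994^729 ≡ 12611 (mod 46657).
x_0 = 12611.
x_1 = 12611^2 mod 46657 = 30265.
x_2 = 30265^2 mod 46657 = 1.
x_3 = 1^2 mod 46657 = 1.
x_4 = 1^2 mod 46657 = 1.
x_5 = 1^2 mod 46657 = 1.

1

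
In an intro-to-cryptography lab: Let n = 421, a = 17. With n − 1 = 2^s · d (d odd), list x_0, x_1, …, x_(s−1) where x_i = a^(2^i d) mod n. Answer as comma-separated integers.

n − 1 = 420 = 2^2 · 105, so s = 2 and d = 105.
x_0 = 17^105 mod 421 = 420.
x_1 = 420^2 mod 421 = 1.

420, 1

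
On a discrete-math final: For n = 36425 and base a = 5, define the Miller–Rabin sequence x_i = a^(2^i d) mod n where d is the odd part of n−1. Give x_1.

9150

n − 1 = 36424 = 2^3 · 4553, so s = 3 and d = 4553.
Repeated squaring mod 36425: 5^1 ≡ 5, 5^2 ≡ 25, 5^4 ≡ 625, 5^8 ≡ 26375, 5^16 ≡ 32400, 5^32 ≡ 27925, 5^64 ≡ 19225, 5^128 ≡ 32575, 5^256 ≡ 33950, 5^512 ≡ 6225, 5^1024 ≡ 30850, 5^2048 ≡ 10100, 5^4096 ≡ 20000.
4553 = 4096 + 256 + 128 + 64 + 8 + 1, so 5^4553 ≡ 20000·33950·32575·19225·26375·5 ≡ 9325 (mod 36425).
x_0 = 9325.
x_1 = 9325^2 mod 36425 = 9150.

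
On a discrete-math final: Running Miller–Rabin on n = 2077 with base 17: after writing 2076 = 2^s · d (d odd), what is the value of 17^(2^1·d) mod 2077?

729

n − 1 = 2076 = 2^2 · 519, so s = 2 and d = 519.
x_0 = 17^519 mod 2077 = 1112.
x_1 = 1112^2 mod 2077 = 729.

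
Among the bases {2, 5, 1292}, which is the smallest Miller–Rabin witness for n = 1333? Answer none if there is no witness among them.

n − 1 = 1332 = 2^2 · 333, so s = 2 and d = 333.
Base 2: x_0 = 2^333 mod 1333 = 70. x_0 is neither 1 nor 1332, so continue squaring. x_1 = 70^2 mod 1333 = 901. Reached i = s−1 = 1 without hitting −1: 2 is a Miller–Rabin witness and 1333 is composite.
Base 5: x_0 = 5^333 mod 1333 = 32. x_0 is neither 1 nor 1332, so continue squaring. x_1 = 32^2 mod 1333 = 1024. Reached i = s−1 = 1 without hitting −1: 5 is a Miller–Rabin witness and 1333 is composite.
Base 1292: x_0 = 1292^333 mod 1333 = 457. x_0 is neither 1 nor 1332, so continue squaring. x_1 = 457^2 mod 1333 = 901. Reached i = s−1 = 1 without hitting −1: 1292 is a Miller–Rabin witness and 1333 is composite.
The smallest witness among the given bases is 2.

2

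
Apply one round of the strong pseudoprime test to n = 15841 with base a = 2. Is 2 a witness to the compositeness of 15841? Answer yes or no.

n − 1 = 15840 = 2^5 · 495, so s = 5 and d = 495.
x_0 = 2^495 mod 15841 = 1.
x_0 = 1, so 2 is not a witness.

no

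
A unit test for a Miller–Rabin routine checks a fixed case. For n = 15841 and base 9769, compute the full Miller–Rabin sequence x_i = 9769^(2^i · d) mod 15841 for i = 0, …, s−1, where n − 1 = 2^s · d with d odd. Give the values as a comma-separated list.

n − 1 = 15840 = 2^5 · 495, so s = 5 and d = 495.
x_0 = 9769^495 mod 15841 = 6945.
x_1 = 6945^2 mod 15841 = 13021.
x_2 = 13021^2 mod 15841 = 218.
x_3 = 218^2 mod 15841 = 1.
x_4 = 1^2 mod 15841 = 1.

6945, 13021, 218, 1, 1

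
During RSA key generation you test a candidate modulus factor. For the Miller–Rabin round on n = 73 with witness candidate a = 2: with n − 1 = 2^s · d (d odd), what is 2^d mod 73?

n − 1 = 72 = 2^3 · 9, so s = 3 and d = 9.
Repeated squaring mod 73: 2^1 ≡ 2, 2^2 ≡ 4, 2^4 ≡ 16, 2^8 ≡ 37.
9 = 8 + 1, so 2^9 ≡ 37·2 ≡ 1 (mod 73).

1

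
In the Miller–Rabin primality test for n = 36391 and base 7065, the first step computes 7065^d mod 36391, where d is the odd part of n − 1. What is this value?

n − 1 = 36390 = 2^1 · 18195, so s = 1 and d = 18195.
7065^18195 mod 36391 = 34578.

34578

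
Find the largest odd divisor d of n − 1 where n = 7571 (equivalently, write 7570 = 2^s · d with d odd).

3785

Halving: 7570 → 3785; 3785 is odd.
So 7570 = 2^1 · 3785.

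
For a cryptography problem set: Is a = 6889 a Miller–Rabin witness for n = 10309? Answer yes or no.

n − 1 = 10308 = 2^2 · 2577, so s = 2 and d = 2577.
x_0 = 6889^2577 mod 10309 = 4107.
x_0 is neither 1 nor 10308, so continue squaring.
x_1 = 4107^2 mod 10309 = 1925.
Reached i = s−1 = 1 without hitting −1: 6889 is a Miller–Rabin witness and 10309 is composite.

yes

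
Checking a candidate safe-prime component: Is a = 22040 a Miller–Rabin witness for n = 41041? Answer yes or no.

n − 1 = 41040 = 2^4 · 2565, so s = 4 and d = 2565.
x_0 = 22040^2565 mod 41041 = 13980.
x_0 is neither 1 nor 41040, so continue squaring.
x_1 = 13980^2 mod 41041 = 3158.
x_2 = 3158^2 mod 41041 = 1.
x_2 = 1 but x_1 ≠ ±1, a nontrivial square root of 1 — 22040 is a witness and 41041 is composite.

yes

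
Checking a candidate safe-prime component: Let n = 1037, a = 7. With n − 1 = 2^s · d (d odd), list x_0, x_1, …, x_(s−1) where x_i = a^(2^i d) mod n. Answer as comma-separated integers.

547, 553

n − 1 = 1036 = 2^2 · 259, so s = 2 and d = 259.
x_0 = 7^259 mod 1037 = 547.
x_1 = 547^2 mod 1037 = 553.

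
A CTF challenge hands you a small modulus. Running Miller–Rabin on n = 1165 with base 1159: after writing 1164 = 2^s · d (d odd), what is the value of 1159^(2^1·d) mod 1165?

n − 1 = 1164 = 2^2 · 291, so s = 2 and d = 291.
Repeated squaring mod 1165: 1159^1 ≡ 1159, 1159^2 ≡ 36, 1159^4 ≡ 131, 1159^8 ≡ 851, 1159^16 ≡ 736, 1159^32 ≡ 1136, 1159^64 ≡ 841, 1159^128 ≡ 126, 1159^256 ≡ 731.
291 = 256 + 32 + 2 + 1, so 1159^291 ≡ 731·1136·36·1159 ≡ 534 (mod 1165).
x_0 = 534.
x_1 = 534^2 mod 1165 = 896.

896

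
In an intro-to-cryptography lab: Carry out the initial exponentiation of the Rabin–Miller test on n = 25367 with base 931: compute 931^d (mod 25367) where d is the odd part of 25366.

1

n − 1 = 25366 = 2^1 · 12683, so s = 1 and d = 12683.
By repeated squaring, 931^12683 ≡ 1 (mod 25367).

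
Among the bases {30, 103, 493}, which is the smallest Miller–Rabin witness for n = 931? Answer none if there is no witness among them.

n − 1 = 930 = 2^1 · 465, so s = 1 and d = 465.
Base 30: x_0 = 30^465 mod 931 = 1. x_0 = 1, so 30 is not a witness.
Base 103: x_0 = 103^465 mod 931 = 664. x_0 ∉ {1, 930} and s = 1, so 103 is a Miller–Rabin witness and 931 is composite.
Base 493: x_0 = 493^465 mod 931 = 664. x_0 ∉ {1, 930} and s = 1, so 493 is a Miller–Rabin witness and 931 is composite.
The smallest witness among the given bases is 103.

103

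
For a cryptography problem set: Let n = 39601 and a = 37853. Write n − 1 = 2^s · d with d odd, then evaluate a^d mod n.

28458

n − 1 = 39600 = 2^4 · 2475, so s = 4 and d = 2475.
Repeated squaring mod 39601: 37853^1 ≡ 37853, 37853^2 ≡ 6227, 37853^4 ≡ 6150, 37853^8 ≡ 3545, 37853^16 ≡ 13508, 37853^32 ≡ 24257, 37853^64 ≡ 10391, 37853^128 ≡ 20555, 37853^256 ≡ 4956, 37853^512 ≡ 9316, 37853^1024 ≡ 22065, 37853^2048 ≡ 9531.
2475 = 2048 + 256 + 128 + 32 + 8 + 2 + 1, so 37853^2475 ≡ 9531·4956·20555·24257·3545·6227·37853 ≡ 28458 (mod 39601).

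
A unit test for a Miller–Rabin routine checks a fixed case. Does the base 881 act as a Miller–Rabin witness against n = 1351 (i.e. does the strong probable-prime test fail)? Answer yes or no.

no

n − 1 = 1350 = 2^1 · 675, so s = 1 and d = 675.
x_0 = 881^675 mod 1351 = 1350.
x_0 = 1350 ≡ −1, so 881 is not a witness.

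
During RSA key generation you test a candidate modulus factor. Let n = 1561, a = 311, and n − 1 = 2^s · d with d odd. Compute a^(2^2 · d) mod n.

239

n − 1 = 1560 = 2^3 · 195, so s = 3 and d = 195.
x_0 = 311^195 mod 1561 = 1336.
x_1 = 1336^2 mod 1561 = 673.
x_2 = 673^2 mod 1561 = 239.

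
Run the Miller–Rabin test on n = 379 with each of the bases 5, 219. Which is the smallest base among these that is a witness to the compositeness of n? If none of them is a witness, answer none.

none

n − 1 = 378 = 2^1 · 189, so s = 1 and d = 189.
Base 5: x_0 = 5^189 mod 379 = 1. x_0 = 1, so 5 is not a witness.
Base 219: x_0 = 219^189 mod 379 = 1. x_0 = 1, so 219 is not a witness.
No listed base is a witness for 379.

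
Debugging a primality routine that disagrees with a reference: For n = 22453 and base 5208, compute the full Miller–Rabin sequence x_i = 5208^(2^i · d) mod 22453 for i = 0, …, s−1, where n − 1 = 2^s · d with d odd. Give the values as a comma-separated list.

21164, 22452

n − 1 = 22452 = 2^2 · 5613, so s = 2 and d = 5613.
x_0 = 5208^5613 mod 22453 = 21164.
x_1 = 21164^2 mod 22453 = 22452.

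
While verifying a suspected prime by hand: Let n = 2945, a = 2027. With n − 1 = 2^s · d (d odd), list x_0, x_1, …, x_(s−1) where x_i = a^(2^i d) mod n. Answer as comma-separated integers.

983, 329, 2221, 2911, 1156, 2251, 1601

n − 1 = 2944 = 2^7 · 23, so s = 7 and d = 23.
x_0 = 2027^23 mod 2945 = 983.
x_1 = 983^2 mod 2945 = 329.
x_2 = 329^2 mod 2945 = 2221.
x_3 = 2221^2 mod 2945 = 2911.
x_4 = 2911^2 mod 2945 = 1156.
x_5 = 1156^2 mod 2945 = 2251.
x_6 = 2251^2 mod 2945 = 1601.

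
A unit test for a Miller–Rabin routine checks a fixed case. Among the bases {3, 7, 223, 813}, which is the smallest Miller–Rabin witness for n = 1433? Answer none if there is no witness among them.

none

n − 1 = 1432 = 2^3 · 179, so s = 3 and d = 179.
Base 3: x_0 = 3^179 mod 1433 = 1091. x_0 is neither 1 nor 1432, so continue squaring. x_1 = 1091^2 mod 1433 = 891. x_2 = 891^2 mod 1433 = 1432. x_2 ≡ −1, so 3 is not a witness.
Base 7: x_0 = 7^179 mod 1433 = 1091. x_0 is neither 1 nor 1432, so continue squaring. x_1 = 1091^2 mod 1433 = 891. x_2 = 891^2 mod 1433 = 1432. x_2 ≡ −1, so 7 is not a witness.
Base 223: x_0 = 223^179 mod 1433 = 926. x_0 is neither 1 nor 1432, so continue squaring. x_1 = 926^2 mod 1433 = 542. x_2 = 542^2 mod 1433 = 1432. x_2 ≡ −1, so 223 is not a witness.
Base 813: x_0 = 813^179 mod 1433 = 507. x_0 is neither 1 nor 1432, so continue squaring. x_1 = 507^2 mod 1433 = 542. x_2 = 542^2 mod 1433 = 1432. x_2 ≡ −1, so 813 is not a witness.
No listed base is a witness for 1433.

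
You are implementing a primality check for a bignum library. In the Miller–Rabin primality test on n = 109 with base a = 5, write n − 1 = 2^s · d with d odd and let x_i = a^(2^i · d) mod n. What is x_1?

n − 1 = 108 = 2^2 · 27, so s = 2 and d = 27.
Repeated squaring mod 109: 5^1 ≡ 5, 5^2 ≡ 25, 5^4 ≡ 80, 5^8 ≡ 78, 5^16 ≡ 89.
27 = 16 + 8 + 2 + 1, so 5^27 ≡ 89·78·25·5 ≡ 1 (mod 109).
x_0 = 1.
x_1 = 1^2 mod 109 = 1.

1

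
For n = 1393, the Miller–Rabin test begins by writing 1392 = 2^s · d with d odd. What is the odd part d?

Halving: 1392 → 696 → 348 → 174 → 87; 87 is odd.
So 1392 = 2^4 · 87.

87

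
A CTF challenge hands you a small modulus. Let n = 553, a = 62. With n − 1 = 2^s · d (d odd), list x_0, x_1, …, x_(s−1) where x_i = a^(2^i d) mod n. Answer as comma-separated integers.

n − 1 = 552 = 2^3 · 69, so s = 3 and d = 69.
x_0 = 62^69 mod 553 = 97.
x_1 = 97^2 mod 553 = 8.
x_2 = 8^2 mod 553 = 64.

97, 8, 64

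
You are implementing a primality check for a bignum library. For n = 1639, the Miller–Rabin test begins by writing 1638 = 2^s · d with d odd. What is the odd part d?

Halving: 1638 → 819; 819 is odd.
So 1638 = 2^1 · 819.

819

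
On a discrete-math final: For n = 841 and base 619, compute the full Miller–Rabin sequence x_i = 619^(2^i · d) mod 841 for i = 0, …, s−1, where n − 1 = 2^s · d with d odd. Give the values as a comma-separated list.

389, 782, 117

n − 1 = 840 = 2^3 · 105, so s = 3 and d = 105.
x_0 = 619^105 mod 841 = 389.
x_1 = 389^2 mod 841 = 782.
x_2 = 782^2 mod 841 = 117.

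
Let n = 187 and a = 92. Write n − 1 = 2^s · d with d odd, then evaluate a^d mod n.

108

n − 1 = 186 = 2^1 · 93, so s = 1 and d = 93.
By repeated squaring, 92^93 ≡ 108 (mod 187).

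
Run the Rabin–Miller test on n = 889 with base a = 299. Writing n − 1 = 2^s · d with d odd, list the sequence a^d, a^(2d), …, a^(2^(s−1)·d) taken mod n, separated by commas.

167, 330, 442

n − 1 = 888 = 2^3 · 111, so s = 3 and d = 111.
x_0 = 299^111 mod 889 = 167.
x_1 = 167^2 mod 889 = 330.
x_2 = 330^2 mod 889 = 442.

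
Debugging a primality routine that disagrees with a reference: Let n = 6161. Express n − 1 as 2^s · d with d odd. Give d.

385

Halving: 6160 → 3080 → 1540 → 770 → 385; 385 is odd.
So 6160 = 2^4 · 385.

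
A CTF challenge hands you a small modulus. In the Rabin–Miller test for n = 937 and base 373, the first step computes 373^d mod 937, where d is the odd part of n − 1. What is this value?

n − 1 = 936 = 2^3 · 117, so s = 3 and d = 117.
By repeated squaring, 373^117 ≡ 923 (mod 937).

923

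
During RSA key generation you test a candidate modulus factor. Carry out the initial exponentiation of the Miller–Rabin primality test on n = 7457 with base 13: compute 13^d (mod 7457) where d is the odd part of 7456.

n − 1 = 7456 = 2^5 · 233, so s = 5 and d = 233.
13^233 mod 7457 = 2452.

2452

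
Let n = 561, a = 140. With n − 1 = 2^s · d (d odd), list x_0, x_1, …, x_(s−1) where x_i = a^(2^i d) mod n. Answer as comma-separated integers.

98, 67, 1, 1

n − 1 = 560 = 2^4 · 35, so s = 4 and d = 35.
x_0 = 140^35 mod 561 = 98.
x_1 = 98^2 mod 561 = 67.
x_2 = 67^2 mod 561 = 1.
x_3 = 1^2 mod 561 = 1.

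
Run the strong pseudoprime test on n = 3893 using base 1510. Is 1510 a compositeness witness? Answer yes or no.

n − 1 = 3892 = 2^2 · 973, so s = 2 and d = 973.
Repeated squaring mod 3893: 1510^1 ≡ 1510, 1510^2 ≡ 2695, 1510^4 ≡ 2580, 1510^8 ≡ 3263, 1510^16 ≡ 3707, 1510^32 ≡ 3452, 1510^64 ≡ 3724, 1510^128 ≡ 1310, 1510^256 ≡ 3180, 1510^512 ≡ 2279.
973 = 512 + 256 + 128 + 64 + 8 + 4 + 1, so 1510^973 ≡ 2279·3180·1310·3724·3263·2580·1510 ≡ 3779 (mod 3893).
x_0 = 1510^973 mod 3893 = 3779.
x_0 is neither 1 nor 3892, so continue squaring.
x_1 = 3779^2 mod 3893 = 1317.
Reached i = s−1 = 1 without hitting −1: 1510 is a Miller–Rabin witness and 3893 is composite.

yes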